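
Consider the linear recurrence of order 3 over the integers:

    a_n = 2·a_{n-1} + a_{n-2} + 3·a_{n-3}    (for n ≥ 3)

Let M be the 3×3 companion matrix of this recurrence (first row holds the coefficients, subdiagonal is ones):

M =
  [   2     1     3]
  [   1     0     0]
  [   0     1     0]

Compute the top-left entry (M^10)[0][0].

17915

(M^10)[0][0] is the top entry after applying M 10 times to the unit state (1, 0, 0). Equivalently it is h_{12} for the auxiliary sequence (h_n) obeying the same recurrence with h_2 = 1 and h_i = 0 for 0 ≤ i < 2:
h_3 = 2·1 + 1·0 + 3·0 = 2
h_4 = 2·2 + 1·1 + 3·0 = 5
h_5 = 2·5 + 1·2 + 3·1 = 15
h_6 = 2·15 + 1·5 + 3·2 = 41
h_7 = 2·41 + 1·15 + 3·5 = 112
h_8 = 2·112 + 1·41 + 3·15 = 310
h_9 = 2·310 + 1·112 + 3·41 = 855
h_10 = 2·855 + 1·310 + 3·112 = 2356
h_11 = 2·2356 + 1·855 + 3·310 = 6497
h_12 = 2·6497 + 1·2356 + 3·855 = 17915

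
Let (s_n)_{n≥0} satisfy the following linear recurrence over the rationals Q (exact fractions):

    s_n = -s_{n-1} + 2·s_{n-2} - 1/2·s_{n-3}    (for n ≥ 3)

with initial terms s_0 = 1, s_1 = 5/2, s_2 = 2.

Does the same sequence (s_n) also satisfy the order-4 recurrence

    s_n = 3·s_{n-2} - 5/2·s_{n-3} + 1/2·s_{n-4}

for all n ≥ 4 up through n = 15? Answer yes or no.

yes

Terms s_0..s_15: 1, 5/2, 2, 5/2, 1/4, 15/4, -9/2, 95/8, -91/4, 195/4, -1603/16, 3345/16, -6941/16, 28865/32, -29987/16, 124645/32
n=4: candidate gives 1/4, actual s_4 = 1/4 ✓
n=5: candidate gives 15/4, actual s_5 = 15/4 ✓
n=6: candidate gives -9/2, actual s_6 = -9/2 ✓
n=7: candidate gives 95/8, actual s_7 = 95/8 ✓
n=8: candidate gives -91/4, actual s_8 = -91/4 ✓
n=9: candidate gives 195/4, actual s_9 = 195/4 ✓
n=10: candidate gives -1603/16, actual s_10 = -1603/16 ✓
n=11: candidate gives 3345/16, actual s_11 = 3345/16 ✓
n=12: candidate gives -6941/16, actual s_12 = -6941/16 ✓
n=13: candidate gives 28865/32, actual s_13 = 28865/32 ✓
n=14: candidate gives -29987/16, actual s_14 = -29987/16 ✓
n=15: candidate gives 124645/32, actual s_15 = 124645/32 ✓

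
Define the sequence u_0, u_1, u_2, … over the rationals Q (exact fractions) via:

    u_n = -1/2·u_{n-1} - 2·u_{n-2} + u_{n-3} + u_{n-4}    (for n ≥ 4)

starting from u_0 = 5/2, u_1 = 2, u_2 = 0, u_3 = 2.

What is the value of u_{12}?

-68649/512

u_4 = -1/2·2 + -2·0 + 1·2 + 1·5/2 = 7/2
u_5 = -1/2·7/2 + -2·2 + 1·0 + 1·2 = -15/4
u_6 = -1/2·-15/4 + -2·7/2 + 1·2 + 1·0 = -25/8
u_7 = -1/2·-25/8 + -2·-15/4 + 1·7/2 + 1·2 = 233/16
u_8 = -1/2·233/16 + -2·-25/8 + 1·-15/4 + 1·7/2 = -41/32
u_9 = -1/2·-41/32 + -2·233/16 + 1·-25/8 + 1·-15/4 = -2263/64
u_10 = -1/2·-2263/64 + -2·-41/32 + 1·233/16 + 1·-25/8 = 4055/128
u_11 = -1/2·4055/128 + -2·-2263/64 + 1·-41/32 + 1·233/16 = 17449/256
u_12 = -1/2·17449/256 + -2·4055/128 + 1·-2263/64 + 1·-41/32 = -68649/512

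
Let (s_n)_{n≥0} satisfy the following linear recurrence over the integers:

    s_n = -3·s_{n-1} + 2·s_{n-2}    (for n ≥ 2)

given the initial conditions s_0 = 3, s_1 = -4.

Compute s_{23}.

s_2 = -3·-4 + 2·3 = 18
s_3 = -3·18 + 2·-4 = -62
s_4 = -3·-62 + 2·18 = 222
s_5 = -3·222 + 2·-62 = -790
s_6 = -3·-790 + 2·222 = 2814
s_7 = -3·2814 + 2·-790 = -10022
s_8 = -3·-10022 + 2·2814 = 35694
s_9 = -3·35694 + 2·-10022 = -127126
s_10 = -3·-127126 + 2·35694 = 452766
s_11 = -3·452766 + 2·-127126 = -1612550
s_12 = -3·-1612550 + 2·452766 = 5743182
s_13 = -3·5743182 + 2·-1612550 = -20454646
s_14 = -3·-20454646 + 2·5743182 = 72850302
s_15 = -3·72850302 + 2·-20454646 = -259460198
s_16 = -3·-259460198 + 2·72850302 = 924081198
s_17 = -3·924081198 + 2·-259460198 = -3291163990
s_18 = -3·-3291163990 + 2·924081198 = 11721654366
s_19 = -3·11721654366 + 2·-3291163990 = -41747291078
s_20 = -3·-41747291078 + 2·11721654366 = 148685181966
s_21 = -3·148685181966 + 2·-41747291078 = -529550128054
s_22 = -3·-529550128054 + 2·148685181966 = 1886020748094
s_23 = -3·1886020748094 + 2·-529550128054 = -6717162500390

-6717162500390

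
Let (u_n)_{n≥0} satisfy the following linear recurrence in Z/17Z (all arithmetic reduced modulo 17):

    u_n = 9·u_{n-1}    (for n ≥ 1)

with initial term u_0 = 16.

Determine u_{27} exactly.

2

u_1 = 9·16 = 8
u_2 = 9·8 = 4
u_3 = 9·4 = 2
u_4 = 9·2 = 1
u_5 = 9·1 = 9
u_6 = 9·9 = 13
u_7 = 9·13 = 15
u_8 = 9·15 = 16
(u_8) = (16) = (u_0), so the sequence has period 8.
27 ≡ 3 (mod 8), hence u_27 = u_3 = 2.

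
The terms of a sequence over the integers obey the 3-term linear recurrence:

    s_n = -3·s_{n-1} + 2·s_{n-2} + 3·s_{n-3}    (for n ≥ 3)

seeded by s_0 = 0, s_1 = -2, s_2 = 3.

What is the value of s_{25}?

-3734167554497

s_3 = -3·3 + 2·-2 + 3·0 = -13
s_4 = -3·-13 + 2·3 + 3·-2 = 39
s_5 = -3·39 + 2·-13 + 3·3 = -134
s_6 = -3·-134 + 2·39 + 3·-13 = 441
s_7 = -3·441 + 2·-134 + 3·39 = -1474
s_8 = -3·-1474 + 2·441 + 3·-134 = 4902
s_9 = -3·4902 + 2·-1474 + 3·441 = -16331
s_10 = -3·-16331 + 2·4902 + 3·-1474 = 54375
s_11 = -3·54375 + 2·-16331 + 3·4902 = -181081
s_12 = -3·-181081 + 2·54375 + 3·-16331 = 603000
s_13 = -3·603000 + 2·-181081 + 3·54375 = -2008037
s_14 = -3·-2008037 + 2·603000 + 3·-181081 = 6686868
s_15 = -3·6686868 + 2·-2008037 + 3·603000 = -22267678
s_16 = -3·-22267678 + 2·6686868 + 3·-2008037 = 74152659
s_17 = -3·74152659 + 2·-22267678 + 3·6686868 = -246932729
s_18 = -3·-246932729 + 2·74152659 + 3·-22267678 = 822300471
s_19 = -3·822300471 + 2·-246932729 + 3·74152659 = -2738308894
s_20 = -3·-2738308894 + 2·822300471 + 3·-246932729 = 9118729437
s_21 = -3·9118729437 + 2·-2738308894 + 3·822300471 = -30365904686
s_22 = -3·-30365904686 + 2·9118729437 + 3·-2738308894 = 101120246250
s_23 = -3·101120246250 + 2·-30365904686 + 3·9118729437 = -336736359811
s_24 = -3·-336736359811 + 2·101120246250 + 3·-30365904686 = 1121351857875
s_25 = -3·1121351857875 + 2·-336736359811 + 3·101120246250 = -3734167554497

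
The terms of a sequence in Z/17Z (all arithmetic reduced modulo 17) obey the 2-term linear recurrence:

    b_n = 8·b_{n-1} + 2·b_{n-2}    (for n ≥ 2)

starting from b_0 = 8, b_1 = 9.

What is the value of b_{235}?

b_2 = 8·9 + 2·8 = 3
b_3 = 8·3 + 2·9 = 8
b_4 = 8·8 + 2·3 = 2
b_5 = 8·2 + 2·8 = 15
b_6 = 8·15 + 2·2 = 5
b_7 = 8·5 + 2·15 = 2
b_8 = 8·2 + 2·5 = 9
b_9 = 8·9 + 2·2 = 8
b_10 = 8·8 + 2·9 = 14
b_11 = 8·14 + 2·8 = 9
b_12 = 8·9 + 2·14 = 15
b_13 = 8·15 + 2·9 = 2
b_14 = 8·2 + 2·15 = 12
b_15 = 8·12 + 2·2 = 15
b_16 = 8·15 + 2·12 = 8
b_17 = 8·8 + 2·15 = 9
(b_16, b_17) = (8, 9) = (b_0, b_1), so the sequence has period 16.
235 ≡ 11 (mod 16), hence b_235 = b_11 = 9.

9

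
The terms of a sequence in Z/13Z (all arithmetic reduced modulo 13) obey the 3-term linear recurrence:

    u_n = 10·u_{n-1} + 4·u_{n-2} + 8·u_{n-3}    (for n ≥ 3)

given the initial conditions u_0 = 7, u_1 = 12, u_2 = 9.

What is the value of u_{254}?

u_3 = 10·9 + 4·12 + 8·7 = 12
u_4 = 10·12 + 4·9 + 8·12 = 5
u_5 = 10·5 + 4·12 + 8·9 = 1
u_6 = 10·1 + 4·5 + 8·12 = 9
u_7 = 10·9 + 4·1 + 8·5 = 4
u_8 = 10·4 + 4·9 + 8·1 = 6
Continuing the recurrence:
  u_9 = 5;  u_10 = 2;  u_11 = 10;  u_12 = 5;  u_13 = 2;  u_14 = 3
  u_15 = 0;  u_16 = 2;  u_17 = 5;  u_18 = 6;  u_19 = 5;  u_20 = 10
  u_21 = 12;  u_22 = 5;  u_23 = 9;  u_24 = 11;  u_25 = 4;  u_26 = 0
  u_27 = 0;  u_28 = 6;  u_29 = 8;  u_30 = 0;  u_31 = 2;  u_32 = 6
  u_33 = 3;  u_34 = 5;  u_35 = 6;  u_36 = 0;  u_37 = 12;  u_38 = 12
  u_39 = 12;  u_40 = 4;  u_41 = 2;  u_42 = 2;  u_43 = 8;  u_44 = 0
  u_45 = 9;  u_46 = 11;  u_47 = 3;  u_48 = 3;  u_49 = 0;  u_50 = 10
  u_51 = 7;  u_52 = 6;  u_53 = 12;  u_54 = 5;  u_55 = 3;  u_56 = 3
  u_57 = 4;  u_58 = 11;  u_59 = 7;  u_60 = 3;  u_61 = 3;  u_62 = 7
  u_63 = 2;  u_64 = 7;  u_65 = 4;  u_66 = 6;  u_67 = 2;  u_68 = 11
  u_69 = 10;  u_70 = 4;  u_71 = 12;  u_72 = 8;  u_73 = 4;  u_74 = 12
  u_75 = 5;  u_76 = 0;  u_77 = 12;  u_78 = 4;  u_79 = 10;  u_80 = 4
  u_81 = 8;  u_82 = 7;  u_83 = 4;  u_84 = 2;  u_85 = 1;  u_86 = 11
  u_87 = 0;  u_88 = 0;  u_89 = 10;  u_90 = 9;  u_91 = 0;  u_92 = 12
  u_93 = 10;  u_94 = 5;  u_95 = 4;  u_96 = 10;  u_97 = 0;  u_98 = 7
  u_99 = 7;  u_100 = 7;  u_101 = 11;  u_102 = 12;  u_103 = 12;  u_104 = 9
  u_105 = 0;  u_106 = 2;  u_107 = 1;  u_108 = 5;  u_109 = 5;  u_110 = 0
  u_111 = 8;  u_112 = 3;  u_113 = 10;  u_114 = 7;  u_115 = 4;  u_116 = 5
  u_117 = 5;  u_118 = 11;  u_119 = 1;  u_120 = 3;  u_121 = 5;  u_122 = 5
  u_123 = 3;  u_124 = 12;  u_125 = 3;  u_126 = 11;  u_127 = 10;  u_128 = 12
  u_129 = 1;  u_130 = 8;  u_131 = 11;  u_132 = 7;  u_133 = 9;  u_134 = 11
  u_135 = 7;  u_136 = 4;  u_137 = 0;  u_138 = 7;  u_139 = 11;  u_140 = 8
  u_141 = 11;  u_142 = 9;  u_143 = 3;  u_144 = 11;  u_145 = 12;  u_146 = 6
  u_147 = 1;  u_148 = 0;  u_149 = 0;  u_150 = 8;  u_151 = 2;  u_152 = 0
  u_153 = 7;  u_154 = 8;  u_155 = 4;  u_156 = 11;  u_157 = 8;  u_158 = 0
  u_159 = 3;  u_160 = 3;  u_161 = 3;  u_162 = 1;  u_163 = 7;  u_164 = 7
  u_165 = 2;  u_166 = 0;  u_167 = 12;  u_168 = 6;  u_169 = 4;  u_170 = 4
  u_171 = 0;  u_172 = 9;  u_173 = 5;  u_174 = 8;  u_175 = 3;  u_176 = 11
  u_177 = 4;  u_178 = 4;  u_179 = 1;  u_180 = 6;  u_181 = 5;  u_182 = 4
  u_183 = 4;  u_184 = 5;  u_185 = 7;  u_186 = 5;  u_187 = 1;  u_188 = 8
  u_189 = 7;  u_190 = 6;  u_191 = 9;  u_192 = 1;  u_193 = 3;  u_194 = 2
  u_195 = 1;  u_196 = 3;  u_197 = 11;  u_198 = 0;  u_199 = 3;  u_200 = 1
  u_201 = 9;  u_202 = 1;  u_203 = 2;  u_204 = 5;  u_205 = 1;  u_206 = 7
  u_207 = 10;  u_208 = 6;  u_209 = 0;  u_210 = 0;  u_211 = 9;  u_212 = 12
  u_213 = 0;  u_214 = 3;  u_215 = 9;  u_216 = 11;  u_217 = 1;  u_218 = 9
  u_219 = 0;  u_220 = 5;  u_221 = 5;  u_222 = 5;  u_223 = 6;  u_224 = 3
  u_225 = 3;  u_226 = 12;  u_227 = 0;  u_228 = 7;  u_229 = 10;  u_230 = 11
  u_231 = 11;  u_232 = 0;  u_233 = 2;  u_234 = 4;  u_235 = 9;  u_236 = 5
  u_237 = 1;  u_238 = 11;  u_239 = 11;  u_240 = 6;  u_241 = 10;  u_242 = 4
  u_243 = 11;  u_244 = 11;  u_245 = 4;  u_246 = 3;  u_247 = 4;  u_248 = 6
  u_249 = 9;  u_250 = 3;  u_251 = 10;  u_252 = 2
u_253 = 10·2 + 4·10 + 8·3 = 6
u_254 = 10·6 + 4·2 + 8·10 = 5

5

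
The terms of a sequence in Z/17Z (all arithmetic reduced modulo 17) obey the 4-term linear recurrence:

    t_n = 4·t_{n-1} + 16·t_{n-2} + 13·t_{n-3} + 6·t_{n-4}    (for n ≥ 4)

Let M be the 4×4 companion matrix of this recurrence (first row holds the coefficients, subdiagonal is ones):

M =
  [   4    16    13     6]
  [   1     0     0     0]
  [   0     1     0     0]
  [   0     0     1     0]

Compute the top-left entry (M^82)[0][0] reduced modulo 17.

11

(M^82)[0][0] is the top entry after applying M 82 times to the unit state (1, 0, 0, 0). Equivalently it is h_{85} for the auxiliary sequence (h_n) obeying the same recurrence with h_3 = 1 and h_i = 0 for 0 ≤ i < 3:
h_4 = 4·1 + 16·0 + 13·0 + 6·0 = 4
h_5 = 4·4 + 16·1 + 13·0 + 6·0 = 15
h_6 = 4·15 + 16·4 + 13·1 + 6·0 = 1
h_7 = 4·1 + 16·15 + 13·4 + 6·1 = 13
h_8 = 4·13 + 16·1 + 13·15 + 6·4 = 15
h_9 = 4·15 + 16·13 + 13·1 + 6·15 = 14
h_10 = 4·14 + 16·15 + 13·13 + 6·1 = 12
h_11 = 4·12 + 16·14 + 13·15 + 6·13 = 1
h_12 = 4·1 + 16·12 + 13·14 + 6·15 = 9
h_13 = 4·9 + 16·1 + 13·12 + 6·14 = 3
h_14 = 4·3 + 16·9 + 13·1 + 6·12 = 3
h_15 = 4·3 + 16·3 + 13·9 + 6·1 = 13
h_16 = 4·13 + 16·3 + 13·3 + 6·9 = 6
h_17 = 4·6 + 16·13 + 13·3 + 6·3 = 0
h_18 = 4·0 + 16·6 + 13·13 + 6·3 = 11
h_19 = 4·11 + 16·0 + 13·6 + 6·13 = 13
h_20 = 4·13 + 16·11 + 13·0 + 6·6 = 9
h_21 = 4·9 + 16·13 + 13·11 + 6·0 = 13
h_22 = 4·13 + 16·9 + 13·13 + 6·11 = 6
h_23 = 4·6 + 16·13 + 13·9 + 6·13 = 2
h_24 = 4·2 + 16·6 + 13·13 + 6·9 = 4
h_25 = 4·4 + 16·2 + 13·6 + 6·13 = 0
h_26 = 4·0 + 16·4 + 13·2 + 6·6 = 7
h_27 = 4·7 + 16·0 + 13·4 + 6·2 = 7
h_28 = 4·7 + 16·7 + 13·0 + 6·4 = 11
h_29 = 4·11 + 16·7 + 13·7 + 6·0 = 9
h_30 = 4·9 + 16·11 + 13·7 + 6·7 = 5
h_31 = 4·5 + 16·9 + 13·11 + 6·7 = 9
h_32 = 4·9 + 16·5 + 13·9 + 6·11 = 10
h_33 = 4·10 + 16·9 + 13·5 + 6·9 = 14
h_34 = 4·14 + 16·10 + 13·9 + 6·5 = 6
h_35 = 4·6 + 16·14 + 13·10 + 6·9 = 7
h_36 = 4·7 + 16·6 + 13·14 + 6·10 = 9
h_37 = 4·9 + 16·7 + 13·6 + 6·14 = 4
h_38 = 4·4 + 16·9 + 13·7 + 6·6 = 15
h_39 = 4·15 + 16·4 + 13·9 + 6·7 = 11
h_40 = 4·11 + 16·15 + 13·4 + 6·9 = 16
h_41 = 4·16 + 16·11 + 13·15 + 6·4 = 0
h_42 = 4·0 + 16·16 + 13·11 + 6·15 = 13
h_43 = 4·13 + 16·0 + 13·16 + 6·11 = 3
h_44 = 4·3 + 16·13 + 13·0 + 6·16 = 10
h_45 = 4·10 + 16·3 + 13·13 + 6·0 = 2
h_46 = 4·2 + 16·10 + 13·3 + 6·13 = 13
h_47 = 4·13 + 16·2 + 13·10 + 6·3 = 11
h_48 = 4·11 + 16·13 + 13·2 + 6·10 = 15
h_49 = 4·15 + 16·11 + 13·13 + 6·2 = 9
h_50 = 4·9 + 16·15 + 13·11 + 6·13 = 4
h_51 = 4·4 + 16·9 + 13·15 + 6·11 = 13
h_52 = 4·13 + 16·4 + 13·9 + 6·15 = 0
h_53 = 4·0 + 16·13 + 13·4 + 6·9 = 8
h_54 = 4·8 + 16·0 + 13·13 + 6·4 = 4
h_55 = 4·4 + 16·8 + 13·0 + 6·13 = 1
h_56 = 4·1 + 16·4 + 13·8 + 6·0 = 2
h_57 = 4·2 + 16·1 + 13·4 + 6·8 = 5
h_58 = 4·5 + 16·2 + 13·1 + 6·4 = 4
h_59 = 4·4 + 16·5 + 13·2 + 6·1 = 9
h_60 = 4·9 + 16·4 + 13·5 + 6·2 = 7
h_61 = 4·7 + 16·9 + 13·4 + 6·5 = 16
h_62 = 4·16 + 16·7 + 13·9 + 6·4 = 11
h_63 = 4·11 + 16·16 + 13·7 + 6·9 = 3
h_64 = 4·3 + 16·11 + 13·16 + 6·7 = 13
h_65 = 4·13 + 16·3 + 13·11 + 6·16 = 16
h_66 = 4·16 + 16·13 + 13·3 + 6·11 = 3
h_67 = 4·3 + 16·16 + 13·13 + 6·3 = 13
h_68 = 4·13 + 16·3 + 13·16 + 6·13 = 12
h_69 = 4·12 + 16·13 + 13·3 + 6·16 = 0
h_70 = 4·0 + 16·12 + 13·13 + 6·3 = 5
h_71 = 4·5 + 16·0 + 13·12 + 6·13 = 16
h_72 = 4·16 + 16·5 + 13·0 + 6·12 = 12
h_73 = 4·12 + 16·16 + 13·5 + 6·0 = 12
h_74 = 4·12 + 16·12 + 13·16 + 6·5 = 2
h_75 = 4·2 + 16·12 + 13·12 + 6·16 = 10
h_76 = 4·10 + 16·2 + 13·12 + 6·12 = 11
h_77 = 4·11 + 16·10 + 13·2 + 6·12 = 13
h_78 = 4·13 + 16·11 + 13·10 + 6·2 = 13
h_79 = 4·13 + 16·13 + 13·11 + 6·10 = 4
h_80 = 4·4 + 16·13 + 13·13 + 6·11 = 0
h_81 = 4·0 + 16·4 + 13·13 + 6·13 = 5
h_82 = 4·5 + 16·0 + 13·4 + 6·13 = 14
h_83 = 4·14 + 16·5 + 13·0 + 6·4 = 7
h_84 = 4·7 + 16·14 + 13·5 + 6·0 = 11
h_85 = 4·11 + 16·7 + 13·14 + 6·5 = 11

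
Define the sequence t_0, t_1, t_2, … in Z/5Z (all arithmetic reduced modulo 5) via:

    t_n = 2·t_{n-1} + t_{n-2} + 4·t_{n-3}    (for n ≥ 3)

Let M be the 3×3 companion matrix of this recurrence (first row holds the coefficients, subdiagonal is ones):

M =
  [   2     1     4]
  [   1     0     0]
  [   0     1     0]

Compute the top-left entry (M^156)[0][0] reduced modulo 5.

3

(M^156)[0][0] is the top entry after applying M 156 times to the unit state (1, 0, 0). Equivalently it is h_{158} for the auxiliary sequence (h_n) obeying the same recurrence with h_2 = 1 and h_i = 0 for 0 ≤ i < 2:
h_3 = 2·1 + 1·0 + 4·0 = 2
h_4 = 2·2 + 1·1 + 4·0 = 0
h_5 = 2·0 + 1·2 + 4·1 = 1
h_6 = 2·1 + 1·0 + 4·2 = 0
h_7 = 2·0 + 1·1 + 4·0 = 1
h_8 = 2·1 + 1·0 + 4·1 = 1
h_9 = 2·1 + 1·1 + 4·0 = 3
h_10 = 2·3 + 1·1 + 4·1 = 1
h_11 = 2·1 + 1·3 + 4·1 = 4
h_12 = 2·4 + 1·1 + 4·3 = 1
h_13 = 2·1 + 1·4 + 4·1 = 0
h_14 = 2·0 + 1·1 + 4·4 = 2
h_15 = 2·2 + 1·0 + 4·1 = 3
h_16 = 2·3 + 1·2 + 4·0 = 3
h_17 = 2·3 + 1·3 + 4·2 = 2
h_18 = 2·2 + 1·3 + 4·3 = 4
h_19 = 2·4 + 1·2 + 4·3 = 2
h_20 = 2·2 + 1·4 + 4·2 = 1
h_21 = 2·1 + 1·2 + 4·4 = 0
h_22 = 2·0 + 1·1 + 4·2 = 4
h_23 = 2·4 + 1·0 + 4·1 = 2
h_24 = 2·2 + 1·4 + 4·0 = 3
h_25 = 2·3 + 1·2 + 4·4 = 4
h_26 = 2·4 + 1·3 + 4·2 = 4
h_27 = 2·4 + 1·4 + 4·3 = 4
h_28 = 2·4 + 1·4 + 4·4 = 3
h_29 = 2·3 + 1·4 + 4·4 = 1
h_30 = 2·1 + 1·3 + 4·4 = 1
h_31 = 2·1 + 1·1 + 4·3 = 0
h_32 = 2·0 + 1·1 + 4·1 = 0
h_33 = 2·0 + 1·0 + 4·1 = 4
h_34 = 2·4 + 1·0 + 4·0 = 3
h_35 = 2·3 + 1·4 + 4·0 = 0
h_36 = 2·0 + 1·3 + 4·4 = 4
h_37 = 2·4 + 1·0 + 4·3 = 0
h_38 = 2·0 + 1·4 + 4·0 = 4
h_39 = 2·4 + 1·0 + 4·4 = 4
h_40 = 2·4 + 1·4 + 4·0 = 2
h_41 = 2·2 + 1·4 + 4·4 = 4
h_42 = 2·4 + 1·2 + 4·4 = 1
h_43 = 2·1 + 1·4 + 4·2 = 4
h_44 = 2·4 + 1·1 + 4·4 = 0
h_45 = 2·0 + 1·4 + 4·1 = 3
h_46 = 2·3 + 1·0 + 4·4 = 2
h_47 = 2·2 + 1·3 + 4·0 = 2
h_48 = 2·2 + 1·2 + 4·3 = 3
h_49 = 2·3 + 1·2 + 4·2 = 1
h_50 = 2·1 + 1·3 + 4·2 = 3
h_51 = 2·3 + 1·1 + 4·3 = 4
h_52 = 2·4 + 1·3 + 4·1 = 0
h_53 = 2·0 + 1·4 + 4·3 = 1
h_54 = 2·1 + 1·0 + 4·4 = 3
h_55 = 2·3 + 1·1 + 4·0 = 2
h_56 = 2·2 + 1·3 + 4·1 = 1
h_57 = 2·1 + 1·2 + 4·3 = 1
h_58 = 2·1 + 1·1 + 4·2 = 1
h_59 = 2·1 + 1·1 + 4·1 = 2
h_60 = 2·2 + 1·1 + 4·1 = 4
h_61 = 2·4 + 1·2 + 4·1 = 4
h_62 = 2·4 + 1·4 + 4·2 = 0
h_63 = 2·0 + 1·4 + 4·4 = 0
h_64 = 2·0 + 1·0 + 4·4 = 1
(h_62, h_63, h_64) = (0, 0, 1) = (h_0, h_1, h_2), so the sequence has period 62.
158 ≡ 34 (mod 62), hence h_158 = h_34 = 3.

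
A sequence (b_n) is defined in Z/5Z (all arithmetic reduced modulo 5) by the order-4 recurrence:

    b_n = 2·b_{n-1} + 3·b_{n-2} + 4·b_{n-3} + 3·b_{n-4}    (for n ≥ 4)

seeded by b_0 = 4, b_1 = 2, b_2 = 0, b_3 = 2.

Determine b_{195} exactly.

b_4 = 2·2 + 3·0 + 4·2 + 3·4 = 4
b_5 = 2·4 + 3·2 + 4·0 + 3·2 = 0
b_6 = 2·0 + 3·4 + 4·2 + 3·0 = 0
b_7 = 2·0 + 3·0 + 4·4 + 3·2 = 2
b_8 = 2·2 + 3·0 + 4·0 + 3·4 = 1
b_9 = 2·1 + 3·2 + 4·0 + 3·0 = 3
Continuing the recurrence:
  b_10 = 2;  b_11 = 3;  b_12 = 2;  b_13 = 0;  b_14 = 4;  b_15 = 0
  b_16 = 3;  b_17 = 2;  b_18 = 0;  b_19 = 3;  b_20 = 3;  b_21 = 1
  b_22 = 3;  b_23 = 0;  b_24 = 2;  b_25 = 4;  b_26 = 3;  b_27 = 1
  b_28 = 3;  b_29 = 3;  b_30 = 3;  b_31 = 0;  b_32 = 0;  b_33 = 1
  b_34 = 1;  b_35 = 0;  b_36 = 2;  b_37 = 1;  b_38 = 1;  b_39 = 3
  b_40 = 4;  b_41 = 4;  b_42 = 0;  b_43 = 2;  b_44 = 2;  b_45 = 2
  b_46 = 3;  b_47 = 1;  b_48 = 0;  b_49 = 1;  b_50 = 0;  b_51 = 1
  b_52 = 1;  b_53 = 3;  b_54 = 3;  b_55 = 2;  b_56 = 3;  b_57 = 3
  b_58 = 2;  b_59 = 1;  b_60 = 4;  b_61 = 3;  b_62 = 3;  b_63 = 4
  b_64 = 1;  b_65 = 0;  b_66 = 3;  b_67 = 2;  b_68 = 1;  b_69 = 0
  b_70 = 0;  b_71 = 0;  b_72 = 3;  b_73 = 1;  b_74 = 1;  b_75 = 2
  b_76 = 0;  b_77 = 3;  b_78 = 2;  b_79 = 4;  b_80 = 1;  b_81 = 1
  b_82 = 2;  b_83 = 3;  b_84 = 4;  b_85 = 3;  b_86 = 1;  b_87 = 1
  b_88 = 4;  b_89 = 4;  b_90 = 2;  b_91 = 0;  b_92 = 4;  b_93 = 3
  b_94 = 4;  b_95 = 3;  b_96 = 2;  b_97 = 3;  b_98 = 1;  b_99 = 3
  b_100 = 2;  b_101 = 1;  b_102 = 3;  b_103 = 1;  b_104 = 1;  b_105 = 0
  b_106 = 1;  b_107 = 4;  b_108 = 4;  b_109 = 4;  b_110 = 4;  b_111 = 3
  b_112 = 1;  b_113 = 4;  b_114 = 0;  b_115 = 0;  b_116 = 4;  b_117 = 0
  b_118 = 2;  b_119 = 0;  b_120 = 3;  b_121 = 4;  b_122 = 3;  b_123 = 0
  b_124 = 4;  b_125 = 2;  b_126 = 0;  b_127 = 2;  b_128 = 4;  b_129 = 0
  b_130 = 0;  b_131 = 2;  b_132 = 1;  b_133 = 3;  b_134 = 2;  b_135 = 3
  b_136 = 2;  b_137 = 0;  b_138 = 4;  b_139 = 0;  b_140 = 3;  b_141 = 2
  b_142 = 0;  b_143 = 3;  b_144 = 3;  b_145 = 1;  b_146 = 3;  b_147 = 0
  b_148 = 2;  b_149 = 4;  b_150 = 3;  b_151 = 1;  b_152 = 3;  b_153 = 3
  b_154 = 3;  b_155 = 0;  b_156 = 0;  b_157 = 1;  b_158 = 1;  b_159 = 0
  b_160 = 2;  b_161 = 1;  b_162 = 1;  b_163 = 3;  b_164 = 4;  b_165 = 4
  b_166 = 0;  b_167 = 2;  b_168 = 2;  b_169 = 2;  b_170 = 3;  b_171 = 1
  b_172 = 0;  b_173 = 1;  b_174 = 0;  b_175 = 1;  b_176 = 1;  b_177 = 3
  b_178 = 3;  b_179 = 2;  b_180 = 3;  b_181 = 3;  b_182 = 2;  b_183 = 1
  b_184 = 4;  b_185 = 3;  b_186 = 3;  b_187 = 4;  b_188 = 1;  b_189 = 0
  b_190 = 3;  b_191 = 2;  b_192 = 1;  b_193 = 0
b_194 = 2·0 + 3·1 + 4·2 + 3·3 = 0
b_195 = 2·0 + 3·0 + 4·1 + 3·2 = 0

0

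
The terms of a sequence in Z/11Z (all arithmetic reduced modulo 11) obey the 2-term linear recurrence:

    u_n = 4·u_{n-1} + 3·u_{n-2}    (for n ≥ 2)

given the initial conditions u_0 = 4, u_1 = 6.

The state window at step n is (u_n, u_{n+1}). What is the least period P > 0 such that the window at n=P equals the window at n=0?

n=0: window = (4, 6)
n=1: window = (6, 3)
n=2: window = (3, 8)
n=3: window = (8, 8)
n=4: window = (8, 1)
n=5: window = (1, 6)
n=6: window = (6, 5)
n=7: window = (5, 5)
n=8: window = (5, 2)
n=9: window = (2, 1)
n=10: window = (1, 10)
n=11: window = (10, 10)
n=12: window = (10, 4)
n=13: window = (4, 2)
n=14: window = (2, 9)
n=15: window = (9, 9)
n=16: window = (9, 8)
n=17: window = (8, 4)
n=18: window = (4, 7)
n=19: window = (7, 7)
n=20: window = (7, 5)
n=21: window = (5, 8)
n=22: window = (8, 3)
n=23: window = (3, 3)
n=24: window = (3, 10)
n=25: window = (10, 5)
n=26: window = (5, 6)
n=27: window = (6, 6)
n=28: window = (6, 9)
n=29: window = (9, 10)
n=30: window = (10, 1)
n=31: window = (1, 1)
n=32: window = (1, 7)
n=33: window = (7, 9)
n=34: window = (9, 2)
n=35: window = (2, 2)
n=36: window = (2, 3)
n=37: window = (3, 7)
n=38: window = (7, 4)
n=39: window = (4, 4)
n=40: window = (4, 6)
window at n=40 equals window at n=0 → period = 40

40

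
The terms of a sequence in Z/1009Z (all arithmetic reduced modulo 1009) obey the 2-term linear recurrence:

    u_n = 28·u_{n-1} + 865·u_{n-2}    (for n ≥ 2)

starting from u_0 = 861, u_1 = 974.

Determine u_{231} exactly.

u_2 = 28·974 + 865·861 = 152
u_3 = 28·152 + 865·974 = 215
u_4 = 28·215 + 865·152 = 276
u_5 = 28·276 + 865·215 = 984
u_6 = 28·984 + 865·276 = 925
u_7 = 28·925 + 865·984 = 239
Continuing the recurrence:
  u_8 = 626;  u_9 = 265;  u_10 = 14;  u_11 = 574;  u_12 = 939;  u_13 = 140
  u_14 = 883;  u_15 = 528;  u_16 = 640;  u_17 = 410;  u_18 = 40;  u_19 = 602
  u_20 = 1006;  u_21 = 2;  u_22 = 488;  u_23 = 259;  u_24 = 547;  u_25 = 218
  u_26 = 993;  u_27 = 448;  u_28 = 722;  u_29 = 100;  u_30 = 741;  u_31 = 294
  u_32 = 410;  u_33 = 423;  u_34 = 227;  u_35 = 939;  u_36 = 667;  u_37 = 504
  u_38 = 802;  u_39 = 330;  u_40 = 706;  u_41 = 500;  u_42 = 119;  u_43 = 953
  u_44 = 467;  u_45 = 960;  u_46 = 1001;  u_47 = 778;  u_48 = 738;  u_49 = 451
  u_50 = 193;  u_51 = 1000;  u_52 = 208;  u_53 = 57;  u_54 = 905;  u_55 = 988
  u_56 = 262;  u_57 = 270;  u_58 = 102;  u_59 = 300;  u_60 = 775;  u_61 = 698
  u_62 = 772;  u_63 = 815;  u_64 = 444;  u_65 = 8;  u_66 = 864;  u_67 = 842
  u_68 = 60;  u_69 = 503;  u_70 = 399;  u_71 = 289;  u_72 = 77;  u_73 = 900
  u_74 = 995;  u_75 = 169;  u_76 = 694;  u_77 = 141;  u_78 = 876;  u_79 = 188
  u_80 = 200;  u_81 = 726;  u_82 = 609;  u_83 = 291;  u_84 = 163;  u_85 = 1002
  u_86 = 548;  u_87 = 208;  u_88 = 569;  u_89 = 106;  u_90 = 743;  u_91 = 495
  u_92 = 705;  u_93 = 928;  u_94 = 139;  u_95 = 421;  u_96 = 853;  u_97 = 593
  u_98 = 726;  u_99 = 521;  u_100 = 854;  u_101 = 347;  u_102 = 757;  u_103 = 489
  u_104 = 539;  u_105 = 171;  u_106 = 829;  u_107 = 606;  u_108 = 510;  u_109 = 673
  u_110 = 899;  u_111 = 908;  u_112 = 904;  u_113 = 505;  u_114 = 1008;  u_115 = 909
  u_116 = 371;  u_117 = 572;  u_118 = 934;  u_119 = 288;  u_120 = 702;  u_121 = 382
  u_122 = 418;  u_123 = 83;  u_124 = 654;  u_125 = 306;  u_126 = 157;  u_127 = 692
  u_128 = 804;  u_129 = 557;  u_130 = 720;  u_131 = 492;  u_132 = 906;  u_133 = 934
  u_134 = 624;  u_135 = 20;  u_136 = 505;  u_137 = 161;  u_138 = 400;  u_139 = 124
  u_140 = 358;  u_141 = 240;  u_142 = 573;  u_143 = 655;  u_144 = 404;  u_145 = 739
  u_146 = 858;  u_147 = 346;  u_148 = 153;  u_149 = 874;  u_150 = 422;  u_151 = 986
  u_152 = 137;  u_153 = 85;  u_154 = 814;  u_155 = 462;  u_156 = 656;  u_157 = 272
  u_158 = 935;  u_159 = 129;  u_160 = 142;  u_161 = 535;  u_162 = 586;  u_163 = 917
  u_164 = 823;  u_165 = 977;  u_166 = 663;  u_167 = 974;  u_168 = 412;  u_169 = 432
  u_170 = 191;  u_171 = 653;  u_172 = 870;  u_173 = 958;  u_174 = 426;  u_175 = 101
  u_176 = 6;  u_177 = 759;  u_178 = 208;  u_179 = 455;  u_180 = 950;  u_181 = 431
  u_182 = 384;  u_183 = 147;  u_184 = 279;  u_185 = 770;  u_186 = 555;  u_187 = 515
  u_188 = 85;  u_189 = 868;  u_190 = 965;  u_191 = 910;  u_192 = 537;  u_193 = 31
  u_194 = 224;  u_195 = 799;  u_196 = 206;  u_197 = 693;  u_198 = 839;  u_199 = 384
  u_200 = 926;  u_201 = 902;  u_202 = 884;  u_203 = 809;  u_204 = 292;  u_205 = 652
  u_206 = 424;  u_207 = 722;  u_208 = 529;  u_209 = 645;  u_210 = 406;  u_211 = 217
  u_212 = 80;  u_213 = 253;  u_214 = 609;  u_215 = 800;  u_216 = 289;  u_217 = 855
  u_218 = 486;  u_219 = 469;  u_220 = 661;  u_221 = 413;  u_222 = 127;  u_223 = 588
  u_224 = 194;  u_225 = 471;  u_226 = 387;  u_227 = 525;  u_228 = 341;  u_229 = 542
u_230 = 28·542 + 865·341 = 378
u_231 = 28·378 + 865·542 = 139

139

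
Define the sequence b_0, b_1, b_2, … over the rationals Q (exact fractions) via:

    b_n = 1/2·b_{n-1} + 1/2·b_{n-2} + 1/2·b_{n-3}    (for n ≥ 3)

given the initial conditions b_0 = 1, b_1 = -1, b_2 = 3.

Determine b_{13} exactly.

b_3 = 1/2·3 + 1/2·-1 + 1/2·1 = 3/2
b_4 = 1/2·3/2 + 1/2·3 + 1/2·-1 = 7/4
b_5 = 1/2·7/4 + 1/2·3/2 + 1/2·3 = 25/8
b_6 = 1/2·25/8 + 1/2·7/4 + 1/2·3/2 = 51/16
b_7 = 1/2·51/16 + 1/2·25/8 + 1/2·7/4 = 129/32
b_8 = 1/2·129/32 + 1/2·51/16 + 1/2·25/8 = 331/64
b_9 = 1/2·331/64 + 1/2·129/32 + 1/2·51/16 = 793/128
b_10 = 1/2·793/128 + 1/2·331/64 + 1/2·129/32 = 1971/256
b_11 = 1/2·1971/256 + 1/2·793/128 + 1/2·331/64 = 4881/512
b_12 = 1/2·4881/512 + 1/2·1971/256 + 1/2·793/128 = 11995/1024
b_13 = 1/2·11995/1024 + 1/2·4881/512 + 1/2·1971/256 = 29641/2048

29641/2048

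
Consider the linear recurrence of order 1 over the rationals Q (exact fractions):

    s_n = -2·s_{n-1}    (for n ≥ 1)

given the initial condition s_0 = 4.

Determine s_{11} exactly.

-8192

s_1 = -2·4 = -8
s_2 = -2·-8 = 16
s_3 = -2·16 = -32
s_4 = -2·-32 = 64
s_5 = -2·64 = -128
s_6 = -2·-128 = 256
s_7 = -2·256 = -512
s_8 = -2·-512 = 1024
s_9 = -2·1024 = -2048
s_10 = -2·-2048 = 4096
s_11 = -2·4096 = -8192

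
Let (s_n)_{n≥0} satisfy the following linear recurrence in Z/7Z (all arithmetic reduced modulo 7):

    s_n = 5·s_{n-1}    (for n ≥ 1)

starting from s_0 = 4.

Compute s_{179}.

5

s_1 = 5·4 = 6
s_2 = 5·6 = 2
s_3 = 5·2 = 3
s_4 = 5·3 = 1
s_5 = 5·1 = 5
s_6 = 5·5 = 4
(s_6) = (4) = (s_0), so the sequence has period 6.
179 ≡ 5 (mod 6), hence s_179 = s_5 = 5.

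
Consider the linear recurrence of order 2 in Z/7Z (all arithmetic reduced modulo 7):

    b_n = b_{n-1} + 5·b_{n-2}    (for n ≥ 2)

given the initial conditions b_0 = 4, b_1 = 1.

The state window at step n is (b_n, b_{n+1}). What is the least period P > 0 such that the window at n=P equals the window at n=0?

21

n=0: window = (4, 1)
n=1: window = (1, 0)
n=2: window = (0, 5)
n=3: window = (5, 5)
n=4: window = (5, 2)
n=5: window = (2, 6)
n=6: window = (6, 2)
n=7: window = (2, 4)
n=8: window = (4, 0)
n=9: window = (0, 6)
n=10: window = (6, 6)
n=11: window = (6, 1)
n=12: window = (1, 3)
n=13: window = (3, 1)
n=14: window = (1, 2)
n=15: window = (2, 0)
n=16: window = (0, 3)
n=17: window = (3, 3)
n=18: window = (3, 4)
n=19: window = (4, 5)
n=20: window = (5, 4)
n=21: window = (4, 1)
window at n=21 equals window at n=0 → period = 21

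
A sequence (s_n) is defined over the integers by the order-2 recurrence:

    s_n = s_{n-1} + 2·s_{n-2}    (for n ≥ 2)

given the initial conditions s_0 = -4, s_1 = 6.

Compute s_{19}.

349530

s_2 = 1·6 + 2·-4 = -2
s_3 = 1·-2 + 2·6 = 10
s_4 = 1·10 + 2·-2 = 6
s_5 = 1·6 + 2·10 = 26
s_6 = 1·26 + 2·6 = 38
s_7 = 1·38 + 2·26 = 90
s_8 = 1·90 + 2·38 = 166
s_9 = 1·166 + 2·90 = 346
s_10 = 1·346 + 2·166 = 678
s_11 = 1·678 + 2·346 = 1370
s_12 = 1·1370 + 2·678 = 2726
s_13 = 1·2726 + 2·1370 = 5466
s_14 = 1·5466 + 2·2726 = 10918
s_15 = 1·10918 + 2·5466 = 21850
s_16 = 1·21850 + 2·10918 = 43686
s_17 = 1·43686 + 2·21850 = 87386
s_18 = 1·87386 + 2·43686 = 174758
s_19 = 1·174758 + 2·87386 = 349530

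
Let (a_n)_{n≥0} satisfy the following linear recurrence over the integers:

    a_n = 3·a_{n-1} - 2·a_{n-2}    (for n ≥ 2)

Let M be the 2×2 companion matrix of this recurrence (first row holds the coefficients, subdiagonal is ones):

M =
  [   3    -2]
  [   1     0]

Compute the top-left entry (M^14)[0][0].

(M^14)[0][0] is the top entry after applying M 14 times to the unit state (1, 0). Equivalently it is h_{15} for the auxiliary sequence (h_n) obeying the same recurrence with h_1 = 1 and h_i = 0 for 0 ≤ i < 1:
h_2 = 3·1 + -2·0 = 3
h_3 = 3·3 + -2·1 = 7
h_4 = 3·7 + -2·3 = 15
h_5 = 3·15 + -2·7 = 31
h_6 = 3·31 + -2·15 = 63
h_7 = 3·63 + -2·31 = 127
h_8 = 3·127 + -2·63 = 255
h_9 = 3·255 + -2·127 = 511
h_10 = 3·511 + -2·255 = 1023
h_11 = 3·1023 + -2·511 = 2047
h_12 = 3·2047 + -2·1023 = 4095
h_13 = 3·4095 + -2·2047 = 8191
h_14 = 3·8191 + -2·4095 = 16383
h_15 = 3·16383 + -2·8191 = 32767

32767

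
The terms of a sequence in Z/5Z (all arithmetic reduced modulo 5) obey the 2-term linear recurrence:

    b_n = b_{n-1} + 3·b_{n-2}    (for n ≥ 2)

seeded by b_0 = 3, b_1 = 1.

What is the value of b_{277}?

4

b_2 = 1·1 + 3·3 = 0
b_3 = 1·0 + 3·1 = 3
b_4 = 1·3 + 3·0 = 3
b_5 = 1·3 + 3·3 = 2
b_6 = 1·2 + 3·3 = 1
b_7 = 1·1 + 3·2 = 2
b_8 = 1·2 + 3·1 = 0
b_9 = 1·0 + 3·2 = 1
b_10 = 1·1 + 3·0 = 1
b_11 = 1·1 + 3·1 = 4
b_12 = 1·4 + 3·1 = 2
b_13 = 1·2 + 3·4 = 4
b_14 = 1·4 + 3·2 = 0
b_15 = 1·0 + 3·4 = 2
b_16 = 1·2 + 3·0 = 2
b_17 = 1·2 + 3·2 = 3
b_18 = 1·3 + 3·2 = 4
b_19 = 1·4 + 3·3 = 3
b_20 = 1·3 + 3·4 = 0
b_21 = 1·0 + 3·3 = 4
b_22 = 1·4 + 3·0 = 4
b_23 = 1·4 + 3·4 = 1
b_24 = 1·1 + 3·4 = 3
b_25 = 1·3 + 3·1 = 1
(b_24, b_25) = (3, 1) = (b_0, b_1), so the sequence has period 24.
277 ≡ 13 (mod 24), hence b_277 = b_13 = 4.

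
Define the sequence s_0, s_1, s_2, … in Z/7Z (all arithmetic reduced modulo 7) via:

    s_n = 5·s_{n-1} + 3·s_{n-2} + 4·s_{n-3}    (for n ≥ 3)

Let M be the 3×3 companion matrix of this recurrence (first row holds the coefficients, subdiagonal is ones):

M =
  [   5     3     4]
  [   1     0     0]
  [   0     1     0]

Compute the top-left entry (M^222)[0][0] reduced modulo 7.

(M^222)[0][0] is the top entry after applying M 222 times to the unit state (1, 0, 0). Equivalently it is h_{224} for the auxiliary sequence (h_n) obeying the same recurrence with h_2 = 1 and h_i = 0 for 0 ≤ i < 2:
h_3 = 5·1 + 3·0 + 4·0 = 5
h_4 = 5·5 + 3·1 + 4·0 = 0
h_5 = 5·0 + 3·5 + 4·1 = 5
h_6 = 5·5 + 3·0 + 4·5 = 3
h_7 = 5·3 + 3·5 + 4·0 = 2
h_8 = 5·2 + 3·3 + 4·5 = 4
h_9 = 5·4 + 3·2 + 4·3 = 3
h_10 = 5·3 + 3·4 + 4·2 = 0
h_11 = 5·0 + 3·3 + 4·4 = 4
h_12 = 5·4 + 3·0 + 4·3 = 4
h_13 = 5·4 + 3·4 + 4·0 = 4
h_14 = 5·4 + 3·4 + 4·4 = 6
h_15 = 5·6 + 3·4 + 4·4 = 2
h_16 = 5·2 + 3·6 + 4·4 = 2
h_17 = 5·2 + 3·2 + 4·6 = 5
h_18 = 5·5 + 3·2 + 4·2 = 4
h_19 = 5·4 + 3·5 + 4·2 = 1
h_20 = 5·1 + 3·4 + 4·5 = 2
h_21 = 5·2 + 3·1 + 4·4 = 1
h_22 = 5·1 + 3·2 + 4·1 = 1
h_23 = 5·1 + 3·1 + 4·2 = 2
h_24 = 5·2 + 3·1 + 4·1 = 3
h_25 = 5·3 + 3·2 + 4·1 = 4
h_26 = 5·4 + 3·3 + 4·2 = 2
h_27 = 5·2 + 3·4 + 4·3 = 6
h_28 = 5·6 + 3·2 + 4·4 = 3
h_29 = 5·3 + 3·6 + 4·2 = 6
h_30 = 5·6 + 3·3 + 4·6 = 0
h_31 = 5·0 + 3·6 + 4·3 = 2
h_32 = 5·2 + 3·0 + 4·6 = 6
h_33 = 5·6 + 3·2 + 4·0 = 1
h_34 = 5·1 + 3·6 + 4·2 = 3
h_35 = 5·3 + 3·1 + 4·6 = 0
h_36 = 5·0 + 3·3 + 4·1 = 6
h_37 = 5·6 + 3·0 + 4·3 = 0
h_38 = 5·0 + 3·6 + 4·0 = 4
h_39 = 5·4 + 3·0 + 4·6 = 2
h_40 = 5·2 + 3·4 + 4·0 = 1
h_41 = 5·1 + 3·2 + 4·4 = 6
h_42 = 5·6 + 3·1 + 4·2 = 6
h_43 = 5·6 + 3·6 + 4·1 = 3
h_44 = 5·3 + 3·6 + 4·6 = 1
h_45 = 5·1 + 3·3 + 4·6 = 3
h_46 = 5·3 + 3·1 + 4·3 = 2
h_47 = 5·2 + 3·3 + 4·1 = 2
h_48 = 5·2 + 3·2 + 4·3 = 0
h_49 = 5·0 + 3·2 + 4·2 = 0
h_50 = 5·0 + 3·0 + 4·2 = 1
(h_48, h_49, h_50) = (0, 0, 1) = (h_0, h_1, h_2), so the sequence has period 48.
224 ≡ 32 (mod 48), hence h_224 = h_32 = 6.

6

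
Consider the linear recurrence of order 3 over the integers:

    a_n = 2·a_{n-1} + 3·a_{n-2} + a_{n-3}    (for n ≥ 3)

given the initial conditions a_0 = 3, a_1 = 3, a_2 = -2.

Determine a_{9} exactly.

a_3 = 2·-2 + 3·3 + 1·3 = 8
a_4 = 2·8 + 3·-2 + 1·3 = 13
a_5 = 2·13 + 3·8 + 1·-2 = 48
a_6 = 2·48 + 3·13 + 1·8 = 143
a_7 = 2·143 + 3·48 + 1·13 = 443
a_8 = 2·443 + 3·143 + 1·48 = 1363
a_9 = 2·1363 + 3·443 + 1·143 = 4198

4198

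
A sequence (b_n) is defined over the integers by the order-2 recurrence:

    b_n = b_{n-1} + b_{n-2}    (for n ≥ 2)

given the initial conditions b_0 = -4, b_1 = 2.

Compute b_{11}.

b_2 = 1·2 + 1·-4 = -2
b_3 = 1·-2 + 1·2 = 0
b_4 = 1·0 + 1·-2 = -2
b_5 = 1·-2 + 1·0 = -2
b_6 = 1·-2 + 1·-2 = -4
b_7 = 1·-4 + 1·-2 = -6
b_8 = 1·-6 + 1·-4 = -10
b_9 = 1·-10 + 1·-6 = -16
b_10 = 1·-16 + 1·-10 = -26
b_11 = 1·-26 + 1·-16 = -42

-42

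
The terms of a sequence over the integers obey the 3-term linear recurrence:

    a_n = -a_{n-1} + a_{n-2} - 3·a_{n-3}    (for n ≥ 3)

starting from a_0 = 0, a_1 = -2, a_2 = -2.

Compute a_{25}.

a_3 = -1·-2 + 1·-2 + -3·0 = 0
a_4 = -1·0 + 1·-2 + -3·-2 = 4
a_5 = -1·4 + 1·0 + -3·-2 = 2
a_6 = -1·2 + 1·4 + -3·0 = 2
a_7 = -1·2 + 1·2 + -3·4 = -12
a_8 = -1·-12 + 1·2 + -3·2 = 8
a_9 = -1·8 + 1·-12 + -3·2 = -26
a_10 = -1·-26 + 1·8 + -3·-12 = 70
a_11 = -1·70 + 1·-26 + -3·8 = -120
a_12 = -1·-120 + 1·70 + -3·-26 = 268
a_13 = -1·268 + 1·-120 + -3·70 = -598
a_14 = -1·-598 + 1·268 + -3·-120 = 1226
a_15 = -1·1226 + 1·-598 + -3·268 = -2628
a_16 = -1·-2628 + 1·1226 + -3·-598 = 5648
a_17 = -1·5648 + 1·-2628 + -3·1226 = -11954
a_18 = -1·-11954 + 1·5648 + -3·-2628 = 25486
a_19 = -1·25486 + 1·-11954 + -3·5648 = -54384
a_20 = -1·-54384 + 1·25486 + -3·-11954 = 115732
a_21 = -1·115732 + 1·-54384 + -3·25486 = -246574
a_22 = -1·-246574 + 1·115732 + -3·-54384 = 525458
a_23 = -1·525458 + 1·-246574 + -3·115732 = -1119228
a_24 = -1·-1119228 + 1·525458 + -3·-246574 = 2384408
a_25 = -1·2384408 + 1·-1119228 + -3·525458 = -5080010

-5080010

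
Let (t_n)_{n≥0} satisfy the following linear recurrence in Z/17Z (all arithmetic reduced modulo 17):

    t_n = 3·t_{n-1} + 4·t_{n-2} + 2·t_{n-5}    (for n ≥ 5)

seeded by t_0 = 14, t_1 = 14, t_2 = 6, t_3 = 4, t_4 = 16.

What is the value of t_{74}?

15

t_5 = 3·16 + 4·4 + 0·6 + 0·14 + 2·14 = 7
t_6 = 3·7 + 4·16 + 0·4 + 0·6 + 2·14 = 11
t_7 = 3·11 + 4·7 + 0·16 + 0·4 + 2·6 = 5
t_8 = 3·5 + 4·11 + 0·7 + 0·16 + 2·4 = 16
t_9 = 3·16 + 4·5 + 0·11 + 0·7 + 2·16 = 15
t_10 = 3·15 + 4·16 + 0·5 + 0·11 + 2·7 = 4
t_11 = 3·4 + 4·15 + 0·16 + 0·5 + 2·11 = 9
t_12 = 3·9 + 4·4 + 0·15 + 0·16 + 2·5 = 2
t_13 = 3·2 + 4·9 + 0·4 + 0·15 + 2·16 = 6
t_14 = 3·6 + 4·2 + 0·9 + 0·4 + 2·15 = 5
t_15 = 3·5 + 4·6 + 0·2 + 0·9 + 2·4 = 13
t_16 = 3·13 + 4·5 + 0·6 + 0·2 + 2·9 = 9
t_17 = 3·9 + 4·13 + 0·5 + 0·6 + 2·2 = 15
t_18 = 3·15 + 4·9 + 0·13 + 0·5 + 2·6 = 8
t_19 = 3·8 + 4·15 + 0·9 + 0·13 + 2·5 = 9
t_20 = 3·9 + 4·8 + 0·15 + 0·9 + 2·13 = 0
t_21 = 3·0 + 4·9 + 0·8 + 0·15 + 2·9 = 3
t_22 = 3·3 + 4·0 + 0·9 + 0·8 + 2·15 = 5
t_23 = 3·5 + 4·3 + 0·0 + 0·9 + 2·8 = 9
t_24 = 3·9 + 4·5 + 0·3 + 0·0 + 2·9 = 14
t_25 = 3·14 + 4·9 + 0·5 + 0·3 + 2·0 = 10
t_26 = 3·10 + 4·14 + 0·9 + 0·5 + 2·3 = 7
t_27 = 3·7 + 4·10 + 0·14 + 0·9 + 2·5 = 3
t_28 = 3·3 + 4·7 + 0·10 + 0·14 + 2·9 = 4
t_29 = 3·4 + 4·3 + 0·7 + 0·10 + 2·14 = 1
t_30 = 3·1 + 4·4 + 0·3 + 0·7 + 2·10 = 5
t_31 = 3·5 + 4·1 + 0·4 + 0·3 + 2·7 = 16
t_32 = 3·16 + 4·5 + 0·1 + 0·4 + 2·3 = 6
t_33 = 3·6 + 4·16 + 0·5 + 0·1 + 2·4 = 5
t_34 = 3·5 + 4·6 + 0·16 + 0·5 + 2·1 = 7
t_35 = 3·7 + 4·5 + 0·6 + 0·16 + 2·5 = 0
t_36 = 3·0 + 4·7 + 0·5 + 0·6 + 2·16 = 9
t_37 = 3·9 + 4·0 + 0·7 + 0·5 + 2·6 = 5
t_38 = 3·5 + 4·9 + 0·0 + 0·7 + 2·5 = 10
t_39 = 3·10 + 4·5 + 0·9 + 0·0 + 2·7 = 13
t_40 = 3·13 + 4·10 + 0·5 + 0·9 + 2·0 = 11
t_41 = 3·11 + 4·13 + 0·10 + 0·5 + 2·9 = 1
t_42 = 3·1 + 4·11 + 0·13 + 0·10 + 2·5 = 6
t_43 = 3·6 + 4·1 + 0·11 + 0·13 + 2·10 = 8
t_44 = 3·8 + 4·6 + 0·1 + 0·11 + 2·13 = 6
t_45 = 3·6 + 4·8 + 0·6 + 0·1 + 2·11 = 4
t_46 = 3·4 + 4·6 + 0·8 + 0·6 + 2·1 = 4
t_47 = 3·4 + 4·4 + 0·6 + 0·8 + 2·6 = 6
t_48 = 3·6 + 4·4 + 0·4 + 0·6 + 2·8 = 16
t_49 = 3·16 + 4·6 + 0·4 + 0·4 + 2·6 = 16
t_50 = 3·16 + 4·16 + 0·6 + 0·4 + 2·4 = 1
t_51 = 3·1 + 4·16 + 0·16 + 0·6 + 2·4 = 7
t_52 = 3·7 + 4·1 + 0·16 + 0·16 + 2·6 = 3
t_53 = 3·3 + 4·7 + 0·1 + 0·16 + 2·16 = 1
t_54 = 3·1 + 4·3 + 0·7 + 0·1 + 2·16 = 13
t_55 = 3·13 + 4·1 + 0·3 + 0·7 + 2·1 = 11
t_56 = 3·11 + 4·13 + 0·1 + 0·3 + 2·7 = 14
t_57 = 3·14 + 4·11 + 0·13 + 0·1 + 2·3 = 7
t_58 = 3·7 + 4·14 + 0·11 + 0·13 + 2·1 = 11
t_59 = 3·11 + 4·7 + 0·14 + 0·11 + 2·13 = 2
t_60 = 3·2 + 4·11 + 0·7 + 0·14 + 2·11 = 4
t_61 = 3·4 + 4·2 + 0·11 + 0·7 + 2·14 = 14
t_62 = 3·14 + 4·4 + 0·2 + 0·11 + 2·7 = 4
t_63 = 3·4 + 4·14 + 0·4 + 0·2 + 2·11 = 5
t_64 = 3·5 + 4·4 + 0·14 + 0·4 + 2·2 = 1
t_65 = 3·1 + 4·5 + 0·4 + 0·14 + 2·4 = 14
t_66 = 3·14 + 4·1 + 0·5 + 0·4 + 2·14 = 6
t_67 = 3·6 + 4·14 + 0·1 + 0·5 + 2·4 = 14
t_68 = 3·14 + 4·6 + 0·14 + 0·1 + 2·5 = 8
t_69 = 3·8 + 4·14 + 0·6 + 0·14 + 2·1 = 14
t_70 = 3·14 + 4·8 + 0·14 + 0·6 + 2·14 = 0
t_71 = 3·0 + 4·14 + 0·8 + 0·14 + 2·6 = 0
t_72 = 3·0 + 4·0 + 0·14 + 0·8 + 2·14 = 11
t_73 = 3·11 + 4·0 + 0·0 + 0·14 + 2·8 = 15
t_74 = 3·15 + 4·11 + 0·0 + 0·0 + 2·14 = 15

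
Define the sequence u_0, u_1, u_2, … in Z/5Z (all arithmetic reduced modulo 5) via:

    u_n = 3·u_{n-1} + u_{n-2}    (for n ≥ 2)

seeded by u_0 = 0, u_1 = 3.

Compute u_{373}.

3

u_2 = 3·3 + 1·0 = 4
u_3 = 3·4 + 1·3 = 0
u_4 = 3·0 + 1·4 = 4
u_5 = 3·4 + 1·0 = 2
u_6 = 3·2 + 1·4 = 0
u_7 = 3·0 + 1·2 = 2
u_8 = 3·2 + 1·0 = 1
u_9 = 3·1 + 1·2 = 0
u_10 = 3·0 + 1·1 = 1
u_11 = 3·1 + 1·0 = 3
u_12 = 3·3 + 1·1 = 0
u_13 = 3·0 + 1·3 = 3
(u_12, u_13) = (0, 3) = (u_0, u_1), so the sequence has period 12.
373 ≡ 1 (mod 12), hence u_373 = u_1 = 3.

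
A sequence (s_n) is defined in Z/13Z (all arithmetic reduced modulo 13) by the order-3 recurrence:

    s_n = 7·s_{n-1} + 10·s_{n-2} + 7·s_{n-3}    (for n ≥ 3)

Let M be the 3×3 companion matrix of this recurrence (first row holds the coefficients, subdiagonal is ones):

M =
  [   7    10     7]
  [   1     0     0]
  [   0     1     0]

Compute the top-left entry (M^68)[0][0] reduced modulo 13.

(M^68)[0][0] is the top entry after applying M 68 times to the unit state (1, 0, 0). Equivalently it is h_{70} for the auxiliary sequence (h_n) obeying the same recurrence with h_2 = 1 and h_i = 0 for 0 ≤ i < 2:
h_3 = 7·1 + 10·0 + 7·0 = 7
h_4 = 7·7 + 10·1 + 7·0 = 7
h_5 = 7·7 + 10·7 + 7·1 = 9
h_6 = 7·9 + 10·7 + 7·7 = 0
h_7 = 7·0 + 10·9 + 7·7 = 9
h_8 = 7·9 + 10·0 + 7·9 = 9
h_9 = 7·9 + 10·9 + 7·0 = 10
h_10 = 7·10 + 10·9 + 7·9 = 2
h_11 = 7·2 + 10·10 + 7·9 = 8
h_12 = 7·8 + 10·2 + 7·10 = 3
h_13 = 7·3 + 10·8 + 7·2 = 11
h_14 = 7·11 + 10·3 + 7·8 = 7
h_15 = 7·7 + 10·11 + 7·3 = 11
h_16 = 7·11 + 10·7 + 7·11 = 3
h_17 = 7·3 + 10·11 + 7·7 = 11
h_18 = 7·11 + 10·3 + 7·11 = 2
h_19 = 7·2 + 10·11 + 7·3 = 2
h_20 = 7·2 + 10·2 + 7·11 = 7
h_21 = 7·7 + 10·2 + 7·2 = 5
h_22 = 7·5 + 10·7 + 7·2 = 2
h_23 = 7·2 + 10·5 + 7·7 = 9
h_24 = 7·9 + 10·2 + 7·5 = 1
h_25 = 7·1 + 10·9 + 7·2 = 7
h_26 = 7·7 + 10·1 + 7·9 = 5
h_27 = 7·5 + 10·7 + 7·1 = 8
h_28 = 7·8 + 10·5 + 7·7 = 12
h_29 = 7·12 + 10·8 + 7·5 = 4
h_30 = 7·4 + 10·12 + 7·8 = 9
h_31 = 7·9 + 10·4 + 7·12 = 5
h_32 = 7·5 + 10·9 + 7·4 = 10
h_33 = 7·10 + 10·5 + 7·9 = 1
h_34 = 7·1 + 10·10 + 7·5 = 12
h_35 = 7·12 + 10·1 + 7·10 = 8
h_36 = 7·8 + 10·12 + 7·1 = 1
h_37 = 7·1 + 10·8 + 7·12 = 2
h_38 = 7·2 + 10·1 + 7·8 = 2
h_39 = 7·2 + 10·2 + 7·1 = 2
h_40 = 7·2 + 10·2 + 7·2 = 9
h_41 = 7·9 + 10·2 + 7·2 = 6
h_42 = 7·6 + 10·9 + 7·2 = 3
h_43 = 7·3 + 10·6 + 7·9 = 1
h_44 = 7·1 + 10·3 + 7·6 = 1
h_45 = 7·1 + 10·1 + 7·3 = 12
h_46 = 7·12 + 10·1 + 7·1 = 10
h_47 = 7·10 + 10·12 + 7·1 = 2
h_48 = 7·2 + 10·10 + 7·12 = 3
h_49 = 7·3 + 10·2 + 7·10 = 7
h_50 = 7·7 + 10·3 + 7·2 = 2
h_51 = 7·2 + 10·7 + 7·3 = 1
h_52 = 7·1 + 10·2 + 7·7 = 11
h_53 = 7·11 + 10·1 + 7·2 = 10
h_54 = 7·10 + 10·11 + 7·1 = 5
h_55 = 7·5 + 10·10 + 7·11 = 4
h_56 = 7·4 + 10·5 + 7·10 = 5
h_57 = 7·5 + 10·4 + 7·5 = 6
h_58 = 7·6 + 10·5 + 7·4 = 3
h_59 = 7·3 + 10·6 + 7·5 = 12
h_60 = 7·12 + 10·3 + 7·6 = 0
h_61 = 7·0 + 10·12 + 7·3 = 11
h_62 = 7·11 + 10·0 + 7·12 = 5
h_63 = 7·5 + 10·11 + 7·0 = 2
h_64 = 7·2 + 10·5 + 7·11 = 11
h_65 = 7·11 + 10·2 + 7·5 = 2
h_66 = 7·2 + 10·11 + 7·2 = 8
h_67 = 7·8 + 10·2 + 7·11 = 10
h_68 = 7·10 + 10·8 + 7·2 = 8
h_69 = 7·8 + 10·10 + 7·8 = 4
h_70 = 7·4 + 10·8 + 7·10 = 9

9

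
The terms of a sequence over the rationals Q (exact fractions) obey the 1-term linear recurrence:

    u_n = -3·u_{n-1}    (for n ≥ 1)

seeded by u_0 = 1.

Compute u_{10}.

u_1 = -3·1 = -3
u_2 = -3·-3 = 9
u_3 = -3·9 = -27
u_4 = -3·-27 = 81
u_5 = -3·81 = -243
u_6 = -3·-243 = 729
u_7 = -3·729 = -2187
u_8 = -3·-2187 = 6561
u_9 = -3·6561 = -19683
u_10 = -3·-19683 = 59049

59049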